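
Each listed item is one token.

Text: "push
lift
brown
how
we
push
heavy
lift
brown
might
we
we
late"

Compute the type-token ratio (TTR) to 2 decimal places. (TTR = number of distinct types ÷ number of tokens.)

0.62

N = 13 tokens, V = 8 types.
TTR = V / N = 8 / 13 = 0.62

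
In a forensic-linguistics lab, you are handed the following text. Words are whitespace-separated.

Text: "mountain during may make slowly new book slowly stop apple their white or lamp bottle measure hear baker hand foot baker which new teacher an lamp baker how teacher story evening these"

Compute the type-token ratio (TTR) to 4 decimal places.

0.8125

N = 32 tokens, V = 26 types.
TTR = V / N = 26 / 32 = 0.8125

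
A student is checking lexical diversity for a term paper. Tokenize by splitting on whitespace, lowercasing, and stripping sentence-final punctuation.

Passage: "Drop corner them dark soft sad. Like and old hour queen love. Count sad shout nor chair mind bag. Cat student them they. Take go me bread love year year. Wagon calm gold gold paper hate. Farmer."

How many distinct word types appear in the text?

32

Distinct types: {and, bag, bread, calm, cat, chair, corner, count, dark, drop, farmer, go, gold, hate, hour, like, love, me, mind, nor, old, paper, queen, sad, shout, soft, student, take, them, they, wagon, year}
V = 32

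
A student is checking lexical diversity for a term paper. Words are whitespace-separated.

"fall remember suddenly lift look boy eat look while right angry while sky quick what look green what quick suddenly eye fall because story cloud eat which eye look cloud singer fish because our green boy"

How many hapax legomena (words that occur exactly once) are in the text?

10

Frequencies: look:4, fall:2, suddenly:2, boy:2, eat:2, while:2, quick:2, what:2, green:2, eye:2, because:2, cloud:2, remember:1, lift:1, right:1, angry:1, sky:1, story:1, which:1, singer:1, … (2 more, each freq 1)
Hapax (freq=1): angry, fish, lift, our, remember, right, singer, sky, story, which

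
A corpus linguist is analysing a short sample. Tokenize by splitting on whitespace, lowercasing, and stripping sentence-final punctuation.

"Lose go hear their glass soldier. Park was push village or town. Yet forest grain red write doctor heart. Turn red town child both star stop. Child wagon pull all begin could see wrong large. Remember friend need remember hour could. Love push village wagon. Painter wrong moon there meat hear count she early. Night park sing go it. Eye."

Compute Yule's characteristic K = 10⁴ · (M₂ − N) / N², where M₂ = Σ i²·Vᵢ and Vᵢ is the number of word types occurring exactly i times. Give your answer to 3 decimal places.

66.667

Frequencies: go:2, hear:2, park:2, push:2, village:2, town:2, red:2, child:2, wagon:2, could:2, wrong:2, remember:2, lose:1, their:1, glass:1, soldier:1, was:1, or:1, yet:1, forest:1, … (28 more, each freq 1)
N = 60. Frequency spectrum: V_1=36, V_2=12
M₂ = 1²·36 + 2²·12 = 84
K = 10000 × (84 − 60) / 60² = 66.667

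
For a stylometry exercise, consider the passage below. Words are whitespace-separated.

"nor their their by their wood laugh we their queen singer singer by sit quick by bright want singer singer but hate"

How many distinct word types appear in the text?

14

Distinct types: {bright, but, by, hate, laugh, nor, queen, quick, singer, sit, their, want, we, wood}
V = 14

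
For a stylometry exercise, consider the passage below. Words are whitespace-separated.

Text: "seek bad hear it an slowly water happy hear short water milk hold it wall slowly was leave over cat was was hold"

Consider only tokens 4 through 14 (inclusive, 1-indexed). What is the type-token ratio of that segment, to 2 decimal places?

0.82

Segment tokens 4–14: it, an, slowly, water, happy, hear, short, water, milk, hold, it
Segment N = 11, segment V = 9.
TTR = 9 / 11 = 0.82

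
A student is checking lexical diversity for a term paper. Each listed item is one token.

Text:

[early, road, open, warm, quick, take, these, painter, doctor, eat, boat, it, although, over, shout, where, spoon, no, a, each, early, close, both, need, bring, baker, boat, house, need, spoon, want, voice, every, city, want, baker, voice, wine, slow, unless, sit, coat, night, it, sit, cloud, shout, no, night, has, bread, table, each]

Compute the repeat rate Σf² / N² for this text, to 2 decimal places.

0.03

Frequencies: early:2, boat:2, it:2, shout:2, spoon:2, no:2, each:2, need:2, baker:2, want:2, voice:2, sit:2, night:2, road:1, open:1, warm:1, quick:1, take:1, these:1, painter:1, … (20 more, each freq 1)
Σf² = 79; N² = 2809
Repeat rate = 79 / 2809 = 0.03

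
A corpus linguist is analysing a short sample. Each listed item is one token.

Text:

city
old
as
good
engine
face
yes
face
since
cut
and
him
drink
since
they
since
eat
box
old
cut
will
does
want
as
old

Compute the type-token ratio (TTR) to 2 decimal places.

0.72

N = 25 tokens, V = 18 types.
TTR = V / N = 18 / 25 = 0.72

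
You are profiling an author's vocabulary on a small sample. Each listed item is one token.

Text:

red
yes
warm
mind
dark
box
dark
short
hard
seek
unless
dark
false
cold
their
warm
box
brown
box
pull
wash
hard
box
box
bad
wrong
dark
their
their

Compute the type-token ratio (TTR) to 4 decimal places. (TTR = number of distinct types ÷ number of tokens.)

N = 29 tokens, V = 18 types.
TTR = V / N = 18 / 29 = 0.6207

0.6207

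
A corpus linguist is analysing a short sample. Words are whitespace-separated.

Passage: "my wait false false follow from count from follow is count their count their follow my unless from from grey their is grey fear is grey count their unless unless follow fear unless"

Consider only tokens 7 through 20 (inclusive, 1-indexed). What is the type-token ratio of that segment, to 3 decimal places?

Segment tokens 7–20: count, from, follow, is, count, their, count, their, follow, my, unless, from, from, grey
Segment N = 14, segment V = 8.
TTR = 8 / 14 = 0.571

0.571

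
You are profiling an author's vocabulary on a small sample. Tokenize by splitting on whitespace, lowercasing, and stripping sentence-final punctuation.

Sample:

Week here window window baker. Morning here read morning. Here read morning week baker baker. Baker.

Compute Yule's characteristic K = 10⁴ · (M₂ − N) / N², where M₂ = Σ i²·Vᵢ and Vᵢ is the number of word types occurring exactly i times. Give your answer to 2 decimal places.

1171.88

Frequencies: baker:4, here:3, morning:3, week:2, window:2, read:2
N = 16. Frequency spectrum: V_2=3, V_3=2, V_4=1
M₂ = 2²·3 + 3²·2 + 4²·1 = 46
K = 10000 × (46 − 16) / 16² = 1171.88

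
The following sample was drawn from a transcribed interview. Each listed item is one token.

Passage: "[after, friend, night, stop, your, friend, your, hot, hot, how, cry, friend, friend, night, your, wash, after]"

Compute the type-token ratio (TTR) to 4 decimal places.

0.5294

N = 17 tokens, V = 9 types.
TTR = V / N = 9 / 17 = 0.5294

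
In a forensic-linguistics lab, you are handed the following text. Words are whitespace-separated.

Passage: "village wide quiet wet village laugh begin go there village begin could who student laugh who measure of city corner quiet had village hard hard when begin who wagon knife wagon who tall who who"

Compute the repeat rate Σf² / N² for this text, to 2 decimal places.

0.07

Frequencies: who:6, village:4, begin:3, quiet:2, laugh:2, hard:2, wagon:2, wide:1, wet:1, go:1, there:1, could:1, student:1, measure:1, of:1, city:1, corner:1, had:1, when:1, knife:1, … (1 more, each freq 1)
Σf² = 91; N² = 1225
Repeat rate = 91 / 1225 = 0.07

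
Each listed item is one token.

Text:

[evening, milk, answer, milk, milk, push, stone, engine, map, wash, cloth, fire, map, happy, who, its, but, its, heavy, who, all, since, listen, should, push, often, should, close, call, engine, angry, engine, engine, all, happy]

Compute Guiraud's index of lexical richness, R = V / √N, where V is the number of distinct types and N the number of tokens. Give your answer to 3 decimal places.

3.888

N = 35, V = 23.
√N = 5.916080
R = 23 / 5.916080 = 3.888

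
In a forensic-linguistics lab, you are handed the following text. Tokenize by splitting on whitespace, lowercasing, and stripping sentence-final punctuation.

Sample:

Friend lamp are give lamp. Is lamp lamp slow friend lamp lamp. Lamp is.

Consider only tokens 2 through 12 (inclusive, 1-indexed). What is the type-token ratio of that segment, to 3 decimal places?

0.545

Segment tokens 2–12: lamp, are, give, lamp, is, lamp, lamp, slow, friend, lamp, lamp
Segment N = 11, segment V = 6.
TTR = 6 / 11 = 0.545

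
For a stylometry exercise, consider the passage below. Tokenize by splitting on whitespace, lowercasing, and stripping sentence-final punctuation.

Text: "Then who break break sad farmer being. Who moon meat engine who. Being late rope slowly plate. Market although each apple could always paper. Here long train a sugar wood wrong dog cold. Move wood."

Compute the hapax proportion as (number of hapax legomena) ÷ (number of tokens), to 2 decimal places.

Frequencies: who:3, break:2, being:2, wood:2, then:1, sad:1, farmer:1, moon:1, meat:1, engine:1, late:1, rope:1, slowly:1, plate:1, market:1, although:1, each:1, apple:1, could:1, always:1, … (10 more, each freq 1)
Hapax count = 26; token count = 35.
Ratio = 26 / 35 = 0.74

0.74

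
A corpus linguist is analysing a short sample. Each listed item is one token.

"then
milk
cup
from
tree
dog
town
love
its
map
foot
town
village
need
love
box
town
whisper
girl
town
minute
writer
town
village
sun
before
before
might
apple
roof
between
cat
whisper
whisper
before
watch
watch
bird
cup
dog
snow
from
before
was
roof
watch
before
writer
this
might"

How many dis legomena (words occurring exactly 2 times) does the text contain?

Frequencies: town:5, before:5, whisper:3, watch:3, cup:2, from:2, dog:2, love:2, village:2, writer:2, might:2, roof:2, then:1, milk:1, tree:1, its:1, map:1, foot:1, need:1, box:1, … (10 more, each freq 1)
Words with frequency 2: cup, dog, from, love, might, roof, village, writer

8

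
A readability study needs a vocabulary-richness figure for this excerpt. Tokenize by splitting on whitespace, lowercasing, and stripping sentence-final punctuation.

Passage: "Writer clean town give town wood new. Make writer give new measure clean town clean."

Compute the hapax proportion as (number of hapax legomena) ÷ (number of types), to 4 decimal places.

Frequencies: clean:3, town:3, writer:2, give:2, new:2, wood:1, make:1, measure:1
Hapax count = 3; type count = 8.
Ratio = 3 / 8 = 0.3750

0.3750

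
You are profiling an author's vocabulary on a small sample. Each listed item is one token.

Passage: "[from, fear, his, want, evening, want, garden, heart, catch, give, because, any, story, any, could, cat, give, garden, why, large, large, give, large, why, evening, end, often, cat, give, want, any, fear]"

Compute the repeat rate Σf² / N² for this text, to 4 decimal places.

0.0703

Frequencies: give:4, want:3, any:3, large:3, fear:2, evening:2, garden:2, cat:2, why:2, from:1, his:1, heart:1, catch:1, because:1, story:1, could:1, end:1, often:1
Σf² = 72; N² = 1024
Repeat rate = 72 / 1024 = 0.0703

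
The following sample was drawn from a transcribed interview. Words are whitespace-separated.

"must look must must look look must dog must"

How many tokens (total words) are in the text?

9

Tokens: must, look, must, must, look, look, must, dog, must
N = 9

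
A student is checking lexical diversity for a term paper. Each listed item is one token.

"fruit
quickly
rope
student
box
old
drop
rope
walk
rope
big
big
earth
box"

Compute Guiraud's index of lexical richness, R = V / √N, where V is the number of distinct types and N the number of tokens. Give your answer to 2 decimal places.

2.67

N = 14, V = 10.
√N = 3.741657
R = 10 / 3.741657 = 2.67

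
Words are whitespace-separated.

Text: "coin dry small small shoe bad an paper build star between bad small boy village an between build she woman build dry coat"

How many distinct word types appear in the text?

15

Distinct types: {an, bad, between, boy, build, coat, coin, dry, paper, she, shoe, small, star, village, woman}
V = 15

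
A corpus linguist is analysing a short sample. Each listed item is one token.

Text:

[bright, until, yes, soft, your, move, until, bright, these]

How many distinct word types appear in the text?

Distinct types: {bright, move, soft, these, until, yes, your}
V = 7

7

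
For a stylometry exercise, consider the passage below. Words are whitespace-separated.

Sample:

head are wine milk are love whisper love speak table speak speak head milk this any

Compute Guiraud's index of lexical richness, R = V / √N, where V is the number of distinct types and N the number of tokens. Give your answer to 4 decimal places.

N = 16, V = 10.
√N = 4.000000
R = 10 / 4.000000 = 2.5000

2.5000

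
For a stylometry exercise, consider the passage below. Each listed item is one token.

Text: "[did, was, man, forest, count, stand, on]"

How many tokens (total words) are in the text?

Tokens: did, was, man, forest, count, stand, on
N = 7

7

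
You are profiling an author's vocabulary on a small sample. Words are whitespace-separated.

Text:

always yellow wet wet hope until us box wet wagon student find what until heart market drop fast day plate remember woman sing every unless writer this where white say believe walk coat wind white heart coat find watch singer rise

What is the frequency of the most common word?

Frequencies: wet:3, until:2, find:2, heart:2, white:2, coat:2, always:1, yellow:1, hope:1, us:1, box:1, wagon:1, student:1, what:1, market:1, drop:1, fast:1, day:1, plate:1, remember:1, … (14 more, each freq 1)
Most common: 'wet' with frequency 3.

3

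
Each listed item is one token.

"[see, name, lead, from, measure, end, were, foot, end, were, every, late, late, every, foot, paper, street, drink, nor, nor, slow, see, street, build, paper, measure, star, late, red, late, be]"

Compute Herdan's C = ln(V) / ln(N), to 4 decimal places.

N = 31, V = 19.
ln(V) = 2.944439, ln(N) = 3.433987
C = 2.944439 / 3.433987 = 0.8574

0.8574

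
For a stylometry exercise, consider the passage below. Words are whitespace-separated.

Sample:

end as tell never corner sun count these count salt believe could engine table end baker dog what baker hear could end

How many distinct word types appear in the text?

Distinct types: {as, baker, believe, corner, could, count, dog, end, engine, hear, never, salt, sun, table, tell, these, what}
V = 17

17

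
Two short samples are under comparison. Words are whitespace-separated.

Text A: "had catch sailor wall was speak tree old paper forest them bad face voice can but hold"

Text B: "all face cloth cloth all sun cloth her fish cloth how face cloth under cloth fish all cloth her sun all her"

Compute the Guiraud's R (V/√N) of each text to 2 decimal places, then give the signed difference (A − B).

2.41

A: V=17, N=17, R=4.12
B: V=8, N=22, R=1.71
Difference = 4.12 − 1.71 = 2.41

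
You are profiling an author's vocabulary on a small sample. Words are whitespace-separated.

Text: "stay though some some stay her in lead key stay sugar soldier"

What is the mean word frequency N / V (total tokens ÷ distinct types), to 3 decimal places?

1.333

N = 12 tokens, V = 9 types.
Mean frequency = N / V = 12 / 9 = 1.333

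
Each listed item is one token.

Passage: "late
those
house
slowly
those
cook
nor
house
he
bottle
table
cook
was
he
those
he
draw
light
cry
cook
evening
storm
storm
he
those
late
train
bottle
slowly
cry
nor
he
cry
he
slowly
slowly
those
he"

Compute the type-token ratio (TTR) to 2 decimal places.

0.42

N = 38 tokens, V = 16 types.
TTR = V / N = 16 / 38 = 0.42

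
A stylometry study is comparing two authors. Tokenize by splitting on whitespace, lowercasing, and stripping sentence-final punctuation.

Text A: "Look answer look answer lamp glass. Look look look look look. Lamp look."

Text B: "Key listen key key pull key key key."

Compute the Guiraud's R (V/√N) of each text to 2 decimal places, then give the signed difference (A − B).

A: V=4, N=13, R=1.11
B: V=3, N=8, R=1.06
Difference = 1.11 − 1.06 = 0.05

0.05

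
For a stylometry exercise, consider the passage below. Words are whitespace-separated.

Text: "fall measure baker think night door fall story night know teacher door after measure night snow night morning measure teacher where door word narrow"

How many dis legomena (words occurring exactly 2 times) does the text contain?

2

Frequencies: night:4, measure:3, door:3, fall:2, teacher:2, baker:1, think:1, story:1, know:1, after:1, snow:1, morning:1, where:1, word:1, narrow:1
Words with frequency 2: fall, teacher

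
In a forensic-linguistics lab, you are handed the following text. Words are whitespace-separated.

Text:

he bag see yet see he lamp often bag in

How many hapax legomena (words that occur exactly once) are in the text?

Frequencies: he:2, bag:2, see:2, yet:1, lamp:1, often:1, in:1
Hapax (freq=1): in, lamp, often, yet

4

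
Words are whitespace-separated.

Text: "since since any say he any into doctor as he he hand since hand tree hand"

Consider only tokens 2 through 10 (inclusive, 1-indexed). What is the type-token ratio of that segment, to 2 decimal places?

0.78

Segment tokens 2–10: since, any, say, he, any, into, doctor, as, he
Segment N = 9, segment V = 7.
TTR = 7 / 9 = 0.78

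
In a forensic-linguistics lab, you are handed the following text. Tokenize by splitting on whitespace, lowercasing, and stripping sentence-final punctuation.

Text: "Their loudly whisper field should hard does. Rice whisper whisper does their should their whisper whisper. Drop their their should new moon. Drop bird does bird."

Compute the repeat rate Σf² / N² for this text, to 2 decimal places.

Frequencies: their:5, whisper:5, should:3, does:3, drop:2, bird:2, loudly:1, field:1, hard:1, rice:1, new:1, moon:1
Σf² = 82; N² = 676
Repeat rate = 82 / 676 = 0.12

0.12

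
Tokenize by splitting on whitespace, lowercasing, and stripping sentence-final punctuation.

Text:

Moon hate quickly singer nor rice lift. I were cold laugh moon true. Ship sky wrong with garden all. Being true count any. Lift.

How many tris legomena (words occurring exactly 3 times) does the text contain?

0

Frequencies: moon:2, lift:2, true:2, hate:1, quickly:1, singer:1, nor:1, rice:1, i:1, were:1, cold:1, laugh:1, ship:1, sky:1, wrong:1, with:1, garden:1, all:1, being:1, count:1, … (1 more, each freq 1)
Words with frequency 3: (none)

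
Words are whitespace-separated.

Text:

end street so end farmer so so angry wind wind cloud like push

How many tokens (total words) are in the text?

Tokens: end, street, so, end, farmer, so, so, angry, wind, wind, cloud, like, push
N = 13

13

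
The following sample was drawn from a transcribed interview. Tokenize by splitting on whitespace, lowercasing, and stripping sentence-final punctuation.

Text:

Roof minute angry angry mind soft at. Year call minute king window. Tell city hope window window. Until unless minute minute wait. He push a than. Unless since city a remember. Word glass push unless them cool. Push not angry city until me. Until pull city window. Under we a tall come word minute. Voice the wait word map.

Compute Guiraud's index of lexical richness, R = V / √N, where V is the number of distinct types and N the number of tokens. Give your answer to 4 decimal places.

N = 59, V = 36.
√N = 7.681146
R = 36 / 7.681146 = 4.6868

4.6868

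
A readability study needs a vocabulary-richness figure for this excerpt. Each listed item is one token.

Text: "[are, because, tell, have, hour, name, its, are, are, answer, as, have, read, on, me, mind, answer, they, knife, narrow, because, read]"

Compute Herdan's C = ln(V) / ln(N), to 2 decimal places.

0.90

N = 22, V = 16.
ln(V) = 2.772589, ln(N) = 3.091042
C = 2.772589 / 3.091042 = 0.90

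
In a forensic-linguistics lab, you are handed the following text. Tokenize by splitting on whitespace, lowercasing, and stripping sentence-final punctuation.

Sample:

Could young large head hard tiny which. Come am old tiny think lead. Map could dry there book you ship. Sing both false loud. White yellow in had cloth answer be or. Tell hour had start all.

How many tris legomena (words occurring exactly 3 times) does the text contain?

Frequencies: could:2, tiny:2, had:2, young:1, large:1, head:1, hard:1, which:1, come:1, am:1, old:1, think:1, lead:1, map:1, dry:1, there:1, book:1, you:1, ship:1, sing:1, … (14 more, each freq 1)
Words with frequency 3: (none)

0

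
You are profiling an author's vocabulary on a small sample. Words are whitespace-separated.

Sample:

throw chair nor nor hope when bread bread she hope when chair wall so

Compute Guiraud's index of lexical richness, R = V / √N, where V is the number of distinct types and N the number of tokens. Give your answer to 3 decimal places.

N = 14, V = 9.
√N = 3.741657
R = 9 / 3.741657 = 2.405

2.405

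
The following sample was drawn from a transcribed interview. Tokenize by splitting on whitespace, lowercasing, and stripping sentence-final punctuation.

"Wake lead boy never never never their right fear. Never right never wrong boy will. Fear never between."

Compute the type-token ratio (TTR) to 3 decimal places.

0.556

N = 18 tokens, V = 10 types.
TTR = V / N = 10 / 18 = 0.556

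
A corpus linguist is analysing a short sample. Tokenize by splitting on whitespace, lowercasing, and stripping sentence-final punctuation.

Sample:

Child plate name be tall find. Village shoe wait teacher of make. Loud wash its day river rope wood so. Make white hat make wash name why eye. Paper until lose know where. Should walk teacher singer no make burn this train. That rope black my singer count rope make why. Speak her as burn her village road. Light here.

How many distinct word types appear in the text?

46

Distinct types: {as, be, black, burn, child, count, day, eye, find, hat, her, here, its, know, light, lose, loud, make, my, name, no, of, paper, plate, river, road, rope, shoe, should, singer, so, speak, tall, teacher, that, this, train, until, village, wait, walk, wash, where, white, why, wood}
V = 46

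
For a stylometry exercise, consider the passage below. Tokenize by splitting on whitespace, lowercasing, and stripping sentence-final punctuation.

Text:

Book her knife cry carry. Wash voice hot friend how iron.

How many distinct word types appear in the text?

11

Distinct types: {book, carry, cry, friend, her, hot, how, iron, knife, voice, wash}
V = 11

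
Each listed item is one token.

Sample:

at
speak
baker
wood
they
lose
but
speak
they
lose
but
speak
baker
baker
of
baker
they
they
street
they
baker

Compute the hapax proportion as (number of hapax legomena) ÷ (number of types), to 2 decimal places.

Frequencies: baker:5, they:5, speak:3, lose:2, but:2, at:1, wood:1, of:1, street:1
Hapax count = 4; type count = 9.
Ratio = 4 / 9 = 0.44

0.44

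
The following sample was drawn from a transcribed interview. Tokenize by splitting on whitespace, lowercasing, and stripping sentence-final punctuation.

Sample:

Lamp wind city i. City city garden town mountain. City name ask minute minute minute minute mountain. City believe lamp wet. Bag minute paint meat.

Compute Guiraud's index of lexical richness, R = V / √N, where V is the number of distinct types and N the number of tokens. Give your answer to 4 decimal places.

3.0000

N = 25, V = 15.
√N = 5.000000
R = 15 / 5.000000 = 3.0000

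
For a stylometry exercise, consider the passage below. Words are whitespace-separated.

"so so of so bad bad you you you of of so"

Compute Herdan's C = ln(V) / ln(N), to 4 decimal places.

N = 12, V = 4.
ln(V) = 1.386294, ln(N) = 2.484907
C = 1.386294 / 2.484907 = 0.5579

0.5579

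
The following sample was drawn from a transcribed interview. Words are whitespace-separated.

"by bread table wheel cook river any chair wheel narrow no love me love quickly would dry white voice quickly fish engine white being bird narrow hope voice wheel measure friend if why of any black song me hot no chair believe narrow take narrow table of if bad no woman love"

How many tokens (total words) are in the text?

52

Tokens: by, bread, table, wheel, cook, river, any, chair, wheel, narrow, no, love, me, love, quickly, would, dry, white, voice, quickly, fish, engine, white, being, bird, narrow, hope, voice, wheel, measure, friend, if, why, of, any, black, song, me, hot, no, chair, believe, narrow, take, narrow, table, of, if, bad, no, woman, love
N = 52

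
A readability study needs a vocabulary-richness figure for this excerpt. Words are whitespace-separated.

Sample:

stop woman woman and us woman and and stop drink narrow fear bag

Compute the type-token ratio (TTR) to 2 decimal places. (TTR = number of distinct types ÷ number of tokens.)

N = 13 tokens, V = 8 types.
TTR = V / N = 8 / 13 = 0.62

0.62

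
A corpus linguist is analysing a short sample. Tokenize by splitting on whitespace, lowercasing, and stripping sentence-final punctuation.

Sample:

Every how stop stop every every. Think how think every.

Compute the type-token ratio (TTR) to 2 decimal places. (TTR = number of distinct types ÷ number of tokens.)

0.40

N = 10 tokens, V = 4 types.
TTR = V / N = 4 / 10 = 0.40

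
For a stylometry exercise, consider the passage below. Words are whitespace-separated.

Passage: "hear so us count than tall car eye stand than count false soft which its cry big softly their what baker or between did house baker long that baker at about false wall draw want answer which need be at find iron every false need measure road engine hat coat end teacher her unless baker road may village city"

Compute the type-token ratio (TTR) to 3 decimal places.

0.814

N = 59 tokens, V = 48 types.
TTR = V / N = 48 / 59 = 0.814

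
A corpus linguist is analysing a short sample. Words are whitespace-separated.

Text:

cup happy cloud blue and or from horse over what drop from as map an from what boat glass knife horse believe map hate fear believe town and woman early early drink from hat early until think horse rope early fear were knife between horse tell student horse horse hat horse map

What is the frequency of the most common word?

Frequencies: horse:7, from:4, early:4, map:3, and:2, what:2, knife:2, believe:2, fear:2, hat:2, cup:1, happy:1, cloud:1, blue:1, or:1, over:1, drop:1, as:1, an:1, boat:1, … (12 more, each freq 1)
Most common: 'horse' with frequency 7.

7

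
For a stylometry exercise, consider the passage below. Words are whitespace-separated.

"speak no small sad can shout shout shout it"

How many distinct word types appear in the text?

Distinct types: {can, it, no, sad, shout, small, speak}
V = 7

7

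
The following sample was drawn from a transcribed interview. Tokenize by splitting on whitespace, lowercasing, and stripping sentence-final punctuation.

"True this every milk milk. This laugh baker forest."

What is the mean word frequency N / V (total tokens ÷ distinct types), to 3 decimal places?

N = 9 tokens, V = 7 types.
Mean frequency = N / V = 9 / 7 = 1.286

1.286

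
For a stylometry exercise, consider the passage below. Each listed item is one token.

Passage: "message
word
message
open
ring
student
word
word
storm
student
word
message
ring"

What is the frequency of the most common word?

Frequencies: word:4, message:3, ring:2, student:2, open:1, storm:1
Most common: 'word' with frequency 4.

4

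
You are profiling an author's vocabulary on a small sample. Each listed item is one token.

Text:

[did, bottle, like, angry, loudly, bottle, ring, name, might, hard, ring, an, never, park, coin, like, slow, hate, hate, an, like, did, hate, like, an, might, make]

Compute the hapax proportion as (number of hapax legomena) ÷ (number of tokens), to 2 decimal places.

0.33

Frequencies: like:4, an:3, hate:3, did:2, bottle:2, ring:2, might:2, angry:1, loudly:1, name:1, hard:1, never:1, park:1, coin:1, slow:1, make:1
Hapax count = 9; token count = 27.
Ratio = 9 / 27 = 0.33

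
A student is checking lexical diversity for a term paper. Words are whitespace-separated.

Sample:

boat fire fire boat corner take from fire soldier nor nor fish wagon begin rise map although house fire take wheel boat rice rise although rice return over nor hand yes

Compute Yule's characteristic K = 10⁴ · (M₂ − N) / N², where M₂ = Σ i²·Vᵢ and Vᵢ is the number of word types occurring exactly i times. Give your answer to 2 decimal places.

Frequencies: fire:4, boat:3, nor:3, take:2, rise:2, although:2, rice:2, corner:1, from:1, soldier:1, fish:1, wagon:1, begin:1, map:1, house:1, wheel:1, return:1, over:1, hand:1, yes:1
N = 31. Frequency spectrum: V_1=13, V_2=4, V_3=2, V_4=1
M₂ = 1²·13 + 2²·4 + 3²·2 + 4²·1 = 63
K = 10000 × (63 − 31) / 31² = 332.99

332.99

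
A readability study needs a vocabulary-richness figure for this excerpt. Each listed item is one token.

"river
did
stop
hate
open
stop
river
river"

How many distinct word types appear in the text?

5

Distinct types: {did, hate, open, river, stop}
V = 5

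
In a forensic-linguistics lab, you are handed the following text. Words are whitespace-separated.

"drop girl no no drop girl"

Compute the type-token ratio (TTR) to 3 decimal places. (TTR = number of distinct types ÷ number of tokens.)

N = 6 tokens, V = 3 types.
TTR = V / N = 3 / 6 = 0.500

0.500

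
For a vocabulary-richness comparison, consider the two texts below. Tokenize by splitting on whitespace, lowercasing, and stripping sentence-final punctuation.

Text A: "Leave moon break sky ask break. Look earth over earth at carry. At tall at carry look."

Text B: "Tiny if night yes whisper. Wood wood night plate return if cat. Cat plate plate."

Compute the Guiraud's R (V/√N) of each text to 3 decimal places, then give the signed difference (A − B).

0.344

A: V=11, N=17, R=2.668
B: V=9, N=15, R=2.324
Difference = 2.668 − 2.324 = 0.344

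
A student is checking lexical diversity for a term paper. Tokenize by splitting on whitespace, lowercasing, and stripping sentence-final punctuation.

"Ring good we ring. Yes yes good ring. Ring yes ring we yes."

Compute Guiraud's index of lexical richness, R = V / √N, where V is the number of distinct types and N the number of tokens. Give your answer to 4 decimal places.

N = 13, V = 4.
√N = 3.605551
R = 4 / 3.605551 = 1.1094

1.1094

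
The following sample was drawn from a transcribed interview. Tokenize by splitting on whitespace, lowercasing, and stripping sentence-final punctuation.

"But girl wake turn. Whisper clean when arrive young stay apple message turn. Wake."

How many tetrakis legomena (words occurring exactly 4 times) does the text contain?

0

Frequencies: wake:2, turn:2, but:1, girl:1, whisper:1, clean:1, when:1, arrive:1, young:1, stay:1, apple:1, message:1
Words with frequency 4: (none)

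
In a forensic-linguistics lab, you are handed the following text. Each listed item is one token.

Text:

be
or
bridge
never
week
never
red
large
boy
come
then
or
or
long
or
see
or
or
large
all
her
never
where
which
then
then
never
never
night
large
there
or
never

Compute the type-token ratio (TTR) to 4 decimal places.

0.5455

N = 33 tokens, V = 18 types.
TTR = V / N = 18 / 33 = 0.5455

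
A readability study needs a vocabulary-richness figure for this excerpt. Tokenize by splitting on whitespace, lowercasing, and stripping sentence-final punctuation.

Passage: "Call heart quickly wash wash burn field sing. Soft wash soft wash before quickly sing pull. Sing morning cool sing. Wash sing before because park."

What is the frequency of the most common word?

Frequencies: wash:5, sing:5, quickly:2, soft:2, before:2, call:1, heart:1, burn:1, field:1, pull:1, morning:1, cool:1, because:1, park:1
Most common: 'wash' with frequency 5.

5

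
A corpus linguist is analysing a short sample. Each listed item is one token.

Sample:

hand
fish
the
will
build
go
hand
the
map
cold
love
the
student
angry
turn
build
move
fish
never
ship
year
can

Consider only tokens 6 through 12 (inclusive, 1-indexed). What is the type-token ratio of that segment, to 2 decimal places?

0.86

Segment tokens 6–12: go, hand, the, map, cold, love, the
Segment N = 7, segment V = 6.
TTR = 6 / 7 = 0.86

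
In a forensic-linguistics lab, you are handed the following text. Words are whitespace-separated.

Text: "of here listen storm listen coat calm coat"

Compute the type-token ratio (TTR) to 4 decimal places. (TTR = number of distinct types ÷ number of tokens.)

0.7500

N = 8 tokens, V = 6 types.
TTR = V / N = 6 / 8 = 0.7500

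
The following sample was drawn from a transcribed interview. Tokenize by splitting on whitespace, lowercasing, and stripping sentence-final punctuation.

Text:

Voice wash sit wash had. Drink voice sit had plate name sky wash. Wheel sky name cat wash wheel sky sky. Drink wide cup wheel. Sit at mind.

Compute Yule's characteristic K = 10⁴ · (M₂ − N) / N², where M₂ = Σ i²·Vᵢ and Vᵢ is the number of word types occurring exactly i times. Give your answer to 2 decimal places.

561.22

Frequencies: wash:4, sky:4, sit:3, wheel:3, voice:2, had:2, drink:2, name:2, plate:1, cat:1, wide:1, cup:1, at:1, mind:1
N = 28. Frequency spectrum: V_1=6, V_2=4, V_3=2, V_4=2
M₂ = 1²·6 + 2²·4 + 3²·2 + 4²·2 = 72
K = 10000 × (72 − 28) / 28² = 561.22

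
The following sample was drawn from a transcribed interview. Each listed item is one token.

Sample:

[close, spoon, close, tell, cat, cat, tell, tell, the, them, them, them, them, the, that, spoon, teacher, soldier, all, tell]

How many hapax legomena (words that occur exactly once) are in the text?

4

Frequencies: tell:4, them:4, close:2, spoon:2, cat:2, the:2, that:1, teacher:1, soldier:1, all:1
Hapax (freq=1): all, soldier, teacher, that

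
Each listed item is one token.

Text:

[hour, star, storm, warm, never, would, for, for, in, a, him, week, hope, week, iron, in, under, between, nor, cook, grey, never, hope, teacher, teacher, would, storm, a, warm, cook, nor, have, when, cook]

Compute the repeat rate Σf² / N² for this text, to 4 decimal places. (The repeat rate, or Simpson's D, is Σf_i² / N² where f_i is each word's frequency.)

0.0536

Frequencies: cook:3, storm:2, warm:2, never:2, would:2, for:2, in:2, a:2, week:2, hope:2, nor:2, teacher:2, hour:1, star:1, him:1, iron:1, under:1, between:1, grey:1, have:1, … (1 more, each freq 1)
Σf² = 62; N² = 1156
Repeat rate = 62 / 1156 = 0.0536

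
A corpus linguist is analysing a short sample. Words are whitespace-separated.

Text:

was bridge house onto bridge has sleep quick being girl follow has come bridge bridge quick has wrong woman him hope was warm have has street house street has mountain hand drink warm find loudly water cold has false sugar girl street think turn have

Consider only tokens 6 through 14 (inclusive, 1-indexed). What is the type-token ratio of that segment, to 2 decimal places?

Segment tokens 6–14: has, sleep, quick, being, girl, follow, has, come, bridge
Segment N = 9, segment V = 8.
TTR = 8 / 9 = 0.89

0.89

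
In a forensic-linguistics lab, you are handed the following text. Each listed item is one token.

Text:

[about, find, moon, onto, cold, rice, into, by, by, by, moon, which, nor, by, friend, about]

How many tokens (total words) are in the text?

Tokens: about, find, moon, onto, cold, rice, into, by, by, by, moon, which, nor, by, friend, about
N = 16

16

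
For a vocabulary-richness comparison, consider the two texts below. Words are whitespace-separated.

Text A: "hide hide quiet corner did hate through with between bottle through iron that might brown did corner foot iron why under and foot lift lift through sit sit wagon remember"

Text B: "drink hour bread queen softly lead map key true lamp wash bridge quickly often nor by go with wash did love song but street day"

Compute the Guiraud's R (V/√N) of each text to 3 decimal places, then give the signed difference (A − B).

-0.966

A: V=21, N=30, R=3.834
B: V=24, N=25, R=4.800
Difference = 3.834 − 4.800 = -0.966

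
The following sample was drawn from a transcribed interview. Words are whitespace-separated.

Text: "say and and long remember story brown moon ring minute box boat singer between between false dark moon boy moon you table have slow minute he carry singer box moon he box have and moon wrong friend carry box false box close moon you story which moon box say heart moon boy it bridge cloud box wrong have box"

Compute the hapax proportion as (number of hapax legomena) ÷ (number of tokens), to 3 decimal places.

0.254

Frequencies: moon:8, box:8, and:3, have:3, say:2, story:2, minute:2, singer:2, between:2, false:2, boy:2, you:2, he:2, carry:2, wrong:2, long:1, remember:1, brown:1, ring:1, boat:1, … (10 more, each freq 1)
Hapax count = 15; token count = 59.
Ratio = 15 / 59 = 0.254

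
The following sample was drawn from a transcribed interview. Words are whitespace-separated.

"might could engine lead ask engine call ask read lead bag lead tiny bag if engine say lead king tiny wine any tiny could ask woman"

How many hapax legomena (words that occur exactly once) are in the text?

9

Frequencies: lead:4, engine:3, ask:3, tiny:3, could:2, bag:2, might:1, call:1, read:1, if:1, say:1, king:1, wine:1, any:1, woman:1
Hapax (freq=1): any, call, if, king, might, read, say, wine, woman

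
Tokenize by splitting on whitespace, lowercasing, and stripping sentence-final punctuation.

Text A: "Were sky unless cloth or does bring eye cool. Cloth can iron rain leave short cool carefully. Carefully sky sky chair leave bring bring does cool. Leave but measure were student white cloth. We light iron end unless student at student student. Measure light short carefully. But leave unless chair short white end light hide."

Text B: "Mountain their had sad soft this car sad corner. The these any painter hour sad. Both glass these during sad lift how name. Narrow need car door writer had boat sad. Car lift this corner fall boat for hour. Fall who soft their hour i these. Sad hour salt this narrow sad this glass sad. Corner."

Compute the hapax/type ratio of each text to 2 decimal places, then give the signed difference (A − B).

-0.24

A: hapax=7, V=25, ratio=0.28
B: hapax=15, V=29, ratio=0.52
Difference = 0.28 − 0.52 = -0.24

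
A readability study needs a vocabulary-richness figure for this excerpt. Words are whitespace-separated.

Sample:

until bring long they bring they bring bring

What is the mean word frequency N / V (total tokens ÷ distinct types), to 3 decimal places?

N = 8 tokens, V = 4 types.
Mean frequency = N / V = 8 / 4 = 2.000

2.000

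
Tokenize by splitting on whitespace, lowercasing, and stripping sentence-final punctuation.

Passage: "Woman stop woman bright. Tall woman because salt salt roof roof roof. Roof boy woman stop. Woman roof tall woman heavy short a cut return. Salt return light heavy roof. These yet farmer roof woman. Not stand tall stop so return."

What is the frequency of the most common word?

7

Frequencies: woman:7, roof:7, stop:3, tall:3, salt:3, return:3, heavy:2, bright:1, because:1, boy:1, short:1, a:1, cut:1, light:1, these:1, yet:1, farmer:1, not:1, stand:1, so:1
Most common: 'woman' with frequency 7.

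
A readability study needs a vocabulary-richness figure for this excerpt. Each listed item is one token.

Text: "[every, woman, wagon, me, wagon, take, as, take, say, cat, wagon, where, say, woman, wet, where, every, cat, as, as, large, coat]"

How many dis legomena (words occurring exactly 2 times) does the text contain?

Frequencies: wagon:3, as:3, every:2, woman:2, take:2, say:2, cat:2, where:2, me:1, wet:1, large:1, coat:1
Words with frequency 2: cat, every, say, take, where, woman

6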